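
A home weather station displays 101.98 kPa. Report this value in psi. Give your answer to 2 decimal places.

14.79 psi

1 kPa = 0.145038 psi, so 101.98 × 0.145038 = 14.79 psi.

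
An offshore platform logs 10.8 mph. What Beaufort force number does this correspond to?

Beaufort force 3

10.8 mph = 4.8 m/s, which is Beaufort 3 (gentle breeze, 3.4–5.4 m/s).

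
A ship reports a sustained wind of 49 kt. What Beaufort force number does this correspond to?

49 kt lies in the Beaufort 10 band (storm, 48–55 kt).

Beaufort force 10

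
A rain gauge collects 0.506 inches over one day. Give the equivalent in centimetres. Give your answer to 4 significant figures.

1.285 cm

1 in = 2.54 cm, so 0.506 × 2.54 = 1.285 cm.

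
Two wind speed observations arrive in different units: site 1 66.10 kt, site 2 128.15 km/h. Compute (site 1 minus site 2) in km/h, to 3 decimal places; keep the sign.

-5.733 km/h

site 1: 66.10 kt = 122.41720 km/h.
Difference: 122.41720 − 128.15000 = -5.733 km/h.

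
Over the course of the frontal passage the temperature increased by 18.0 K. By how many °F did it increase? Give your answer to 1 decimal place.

32.4 °F

For a temperature change the 32° offset cancels: Δ°F = 18.0 × 1.8 = 32.4 °F.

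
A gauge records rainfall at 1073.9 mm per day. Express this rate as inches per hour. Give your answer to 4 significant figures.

1.762 in/hour

1073.9 mm/day × 0.0393701 in/mm × 0.0416667 day/hour = 1.762 in/hour.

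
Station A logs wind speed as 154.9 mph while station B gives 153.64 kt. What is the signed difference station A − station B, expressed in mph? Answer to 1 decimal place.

station B: 153.64 kt = 176.806 mph.
Difference: 154.900 − 176.806 = -21.9 mph.

-21.9 mph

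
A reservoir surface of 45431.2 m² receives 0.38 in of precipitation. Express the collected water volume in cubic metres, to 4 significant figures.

Depth: 0.38 in × 25.4 = 9.652 mm.
1 mm over 1 m² is 1 L, so volume = 9.652 × 45431.2 = 438501.94 L = 438.5 m³.

438.5 cubic metres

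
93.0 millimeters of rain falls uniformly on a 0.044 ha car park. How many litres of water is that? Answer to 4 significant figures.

40920 litres

Area: 0.044 ha = 440 m².
1 mm over 1 m² is 1 L, so volume = 93 × 440 = 40920 L.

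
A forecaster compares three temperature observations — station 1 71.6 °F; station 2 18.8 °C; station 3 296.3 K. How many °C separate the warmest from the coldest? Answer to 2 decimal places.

4.35 °C

station 1: 71.6 °F = 22.000 °C.
station 3: 296.3 K = 23.150 °C.
Spread: 23.150 − 18.800 = 4.350 °C.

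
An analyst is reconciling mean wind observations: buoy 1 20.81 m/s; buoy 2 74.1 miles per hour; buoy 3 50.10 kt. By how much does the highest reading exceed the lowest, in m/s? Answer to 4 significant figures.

12.32 m/s

buoy 2: 74.1 mph = 33.1257 m/s.
buoy 3: 50.10 kt = 25.7737 m/s.
Spread: 33.1257 − 20.8100 = 12.32 m/s.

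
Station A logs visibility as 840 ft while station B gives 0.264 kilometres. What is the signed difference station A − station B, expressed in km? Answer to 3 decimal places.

-0.008 km

station A: 840 ft = 0.25603 km.
Difference: 0.25603 − 0.26400 = -0.008 km.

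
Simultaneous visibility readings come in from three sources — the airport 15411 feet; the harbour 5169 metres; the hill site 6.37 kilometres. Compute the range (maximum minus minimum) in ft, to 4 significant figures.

5488 ft

the harbour: 5169 m = 16958.66 ft.
the hill site: 6.37 km = 20898.95 ft.
Spread: 20898.95 − 15411.00 = 5488 ft.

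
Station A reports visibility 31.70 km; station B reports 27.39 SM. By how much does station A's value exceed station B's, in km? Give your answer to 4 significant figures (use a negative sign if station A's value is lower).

station B: 27.39 SM = 44.0799 km.
Difference: 31.7000 − 44.0799 = -12.38 km.

-12.38 km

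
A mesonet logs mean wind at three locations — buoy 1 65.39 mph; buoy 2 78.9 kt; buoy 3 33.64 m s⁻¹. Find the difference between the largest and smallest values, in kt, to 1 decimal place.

22.1 kt

buoy 1: 65.39 mph = 56.822 kt.
buoy 3: 33.64 m/s = 65.391 kt.
Spread: 78.900 − 56.822 = 22.1 kt.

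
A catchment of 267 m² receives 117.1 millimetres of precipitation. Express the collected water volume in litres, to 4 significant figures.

1 mm over 1 m² is 1 L, so volume = 117.1 × 267 = 31265.7 L ≈ 31270 L.

31270 litres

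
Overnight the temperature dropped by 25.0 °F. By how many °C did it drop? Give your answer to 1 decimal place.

13.9 °C

For a temperature change the 32° offset cancels: Δ°C = 25.0 × 0.5556 = 13.9 °C.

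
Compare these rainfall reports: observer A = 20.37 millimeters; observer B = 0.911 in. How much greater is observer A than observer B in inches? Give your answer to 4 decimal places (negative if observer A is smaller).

-0.1090 in

observer A: 20.37 mm = 0.801969 in.
Difference: 0.801969 − 0.911000 = -0.1090 in.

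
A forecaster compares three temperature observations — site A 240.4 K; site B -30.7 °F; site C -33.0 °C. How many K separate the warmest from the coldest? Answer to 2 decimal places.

site A: 240.4 K = -32.750 °C.
site B: -30.7 °F = -34.833 °C.
Spread: (-32.750) − (-34.833) = 2.083 °C.

2.08 K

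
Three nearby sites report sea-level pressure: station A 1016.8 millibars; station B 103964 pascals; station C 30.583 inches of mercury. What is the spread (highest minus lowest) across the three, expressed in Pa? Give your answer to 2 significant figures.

station A: 1016.8 mb = 101680.00 Pa.
station C: 30.583 inHg = 103565.93 Pa.
Spread: 103964.00 − 101680.00 = 2300 Pa.

2300 Pa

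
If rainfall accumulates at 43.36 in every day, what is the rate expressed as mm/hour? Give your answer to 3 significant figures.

43.36 in/day × 25.4 mm/in × 0.0416667 day/hour = 45.9 mm/hour.

45.9 mm/hour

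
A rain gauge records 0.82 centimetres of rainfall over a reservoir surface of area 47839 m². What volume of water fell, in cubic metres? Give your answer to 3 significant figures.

Depth: 0.82 cm × 10 = 8.2 mm.
1 mm over 1 m² is 1 L, so volume = 8.2 × 47839 = 392279.8 L = 392 m³.

392 cubic metres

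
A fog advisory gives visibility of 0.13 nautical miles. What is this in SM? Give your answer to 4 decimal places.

0.1496 SM

1 nmi = 1.15078 SM, so 0.13 × 1.15078 = 0.1496 SM.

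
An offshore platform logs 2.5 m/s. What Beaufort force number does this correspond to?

2.5 m/s lies in the Beaufort 2 band (light breeze, 1.6–3.3 m/s).

Beaufort force 2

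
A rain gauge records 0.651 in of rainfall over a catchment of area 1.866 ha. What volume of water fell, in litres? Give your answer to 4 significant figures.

Depth: 0.651 in × 25.4 = 16.5354 mm.
Area: 1.866 ha = 18660 m².
1 mm over 1 m² is 1 L, so volume = 16.5354 × 18660 = 308550.56 L ≈ 308600 L.

308600 litres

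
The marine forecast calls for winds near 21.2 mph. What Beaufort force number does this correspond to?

Beaufort force 5

21.2 mph = 9.5 m/s, which is Beaufort 5 (fresh breeze, 8.0–10.7 m/s).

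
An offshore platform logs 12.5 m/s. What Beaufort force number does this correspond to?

Beaufort force 6

12.5 m/s lies in the Beaufort 6 band (strong breeze, 10.8–13.8 m/s).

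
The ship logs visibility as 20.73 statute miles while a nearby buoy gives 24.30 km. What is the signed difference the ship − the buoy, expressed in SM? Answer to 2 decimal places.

the buoy: 24.30 km = 15.0993 SM.
Difference: 20.7300 − 15.0993 = 5.63 SM.

5.63 SM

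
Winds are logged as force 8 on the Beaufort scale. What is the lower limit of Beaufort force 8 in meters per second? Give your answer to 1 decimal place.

Beaufort 8 (gale) spans 17.2–20.7 m/s.

17.2 m/s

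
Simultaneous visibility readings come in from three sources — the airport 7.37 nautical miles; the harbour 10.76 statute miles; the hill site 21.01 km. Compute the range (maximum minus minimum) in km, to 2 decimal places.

the airport: 7.37 nmi = 13.6492 km.
the harbour: 10.76 SM = 17.3165 km.
Spread: 21.0100 − 13.6492 = 7.36 km.

7.36 km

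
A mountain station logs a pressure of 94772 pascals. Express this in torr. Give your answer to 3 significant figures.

1 Pa = 0.00750062 mmHg, so 94772 × 0.00750062 = 711 mmHg.

711 mmHg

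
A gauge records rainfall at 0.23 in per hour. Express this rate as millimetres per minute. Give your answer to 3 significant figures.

0.23 in/hour × 25.4 mm/in × 0.0166667 hour/minute = 0.0974 mm/minute.

0.0974 mm/minute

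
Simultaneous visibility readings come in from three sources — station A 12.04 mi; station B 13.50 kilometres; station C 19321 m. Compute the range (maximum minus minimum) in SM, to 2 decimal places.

3.65 SM

station B: 13.50 km = 8.3885 SM.
station C: 19321 m = 12.0055 SM.
Spread: 12.0400 − 8.3885 = 3.65 SM.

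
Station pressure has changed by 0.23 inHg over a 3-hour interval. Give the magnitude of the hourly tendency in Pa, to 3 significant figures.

260 Pa per hour

0.23 inHg / 3 h × 3386.39 Pa/inHg = 260 Pa/h.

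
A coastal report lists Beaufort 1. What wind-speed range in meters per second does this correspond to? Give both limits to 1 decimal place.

Beaufort 1 (light air) spans 0.3–1.5 m/s.

0.3 to 1.5 m/s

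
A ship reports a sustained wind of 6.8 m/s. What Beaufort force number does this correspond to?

Beaufort force 4

6.8 m/s lies in the Beaufort 4 band (moderate breeze, 5.5–7.9 m/s).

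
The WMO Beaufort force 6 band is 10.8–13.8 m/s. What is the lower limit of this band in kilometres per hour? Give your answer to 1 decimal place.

38.9 km/h

10.8–13.8 m/s × 3.6 = 38.9–49.7 km/h.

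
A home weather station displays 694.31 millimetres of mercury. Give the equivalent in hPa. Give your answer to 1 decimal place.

1 mmHg = 1.33322 hPa, so 694.31 × 1.33322 = 925.7 hPa.

925.7 hPa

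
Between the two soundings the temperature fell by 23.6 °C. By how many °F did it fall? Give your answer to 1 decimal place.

42.5 °F

For a temperature change the 32° offset cancels: Δ°F = 23.6 × 1.8 = 42.5 °F.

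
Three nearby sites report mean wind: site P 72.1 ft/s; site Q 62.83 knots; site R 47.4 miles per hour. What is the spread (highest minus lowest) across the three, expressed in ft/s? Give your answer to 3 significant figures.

site Q: 62.83 kt = 106.045 ft/s.
site R: 47.4 mph = 69.520 ft/s.
Spread: 106.045 − 69.520 = 36.5 ft/s.

36.5 ft/s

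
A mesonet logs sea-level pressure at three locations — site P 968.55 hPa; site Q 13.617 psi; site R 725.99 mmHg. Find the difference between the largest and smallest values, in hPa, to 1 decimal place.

site Q: 13.617 psi = 938.859 hPa.
site R: 725.99 mmHg = 967.907 hPa.
Spread: 968.550 − 938.859 = 29.7 hPa.

29.7 hPa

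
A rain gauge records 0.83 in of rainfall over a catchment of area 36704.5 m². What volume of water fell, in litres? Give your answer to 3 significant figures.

Depth: 0.83 in × 25.4 = 21.082 mm.
1 mm over 1 m² is 1 L, so volume = 21.082 × 36704.5 = 773804.27 L ≈ 774000 L.

774000 litres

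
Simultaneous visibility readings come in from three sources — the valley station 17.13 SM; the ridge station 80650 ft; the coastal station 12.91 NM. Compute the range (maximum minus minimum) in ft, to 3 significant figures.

the valley station: 17.13 SM = 90446.40 ft.
the coastal station: 12.91 nmi = 78442.65 ft.
Spread: 90446.40 − 78442.65 = 12000 ft.

12000 ft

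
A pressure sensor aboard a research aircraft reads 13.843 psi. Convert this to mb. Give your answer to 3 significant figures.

1 psi = 68.9476 mb, so 13.843 × 68.9476 = 954 mb.

954 mb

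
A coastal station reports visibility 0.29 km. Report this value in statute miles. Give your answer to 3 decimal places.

0.180 SM

1 km = 0.621371 SM, so 0.29 × 0.621371 = 0.180 SM.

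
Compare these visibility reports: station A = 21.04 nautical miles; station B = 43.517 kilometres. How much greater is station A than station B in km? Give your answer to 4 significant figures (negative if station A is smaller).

station A: 21.04 nmi = 38.96608 km.
Difference: 38.96608 − 43.51700 = -4.551 km.

-4.551 km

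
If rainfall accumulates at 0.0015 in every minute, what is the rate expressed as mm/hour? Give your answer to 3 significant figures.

0.0015 in/minute × 25.4 mm/in × 60 minute/hour = 2.29 mm/hour.

2.29 mm/hour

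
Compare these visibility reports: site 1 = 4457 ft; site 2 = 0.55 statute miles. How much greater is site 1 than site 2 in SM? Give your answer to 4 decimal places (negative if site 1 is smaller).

site 1: 4457 ft = 0.844129 SM.
Difference: 0.844129 − 0.550000 = 0.2941 SM.

0.2941 SM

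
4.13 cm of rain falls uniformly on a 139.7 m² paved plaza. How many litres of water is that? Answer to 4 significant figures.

Depth: 4.13 cm × 10 = 41.3 mm.
1 mm over 1 m² is 1 L, so volume = 41.3 × 139.7 = 5769.61 L ≈ 5770 L.

5770 litres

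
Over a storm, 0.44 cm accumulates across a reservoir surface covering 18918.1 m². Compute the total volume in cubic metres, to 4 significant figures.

Depth: 0.44 cm × 10 = 4.4 mm.
1 mm over 1 m² is 1 L, so volume = 4.4 × 18918.1 = 83239.64 L = 83.24 m³.

83.24 cubic metres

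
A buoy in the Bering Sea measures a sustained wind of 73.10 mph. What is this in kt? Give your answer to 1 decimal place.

1 mph = 0.868976 kt, so 73.10 × 0.868976 = 63.5 kt.

63.5 kt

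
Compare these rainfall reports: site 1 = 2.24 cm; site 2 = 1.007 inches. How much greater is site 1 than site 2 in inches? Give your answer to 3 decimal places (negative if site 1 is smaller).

site 1: 2.24 cm = 0.88189 in.
Difference: 0.88189 − 1.00700 = -0.125 in.

-0.125 in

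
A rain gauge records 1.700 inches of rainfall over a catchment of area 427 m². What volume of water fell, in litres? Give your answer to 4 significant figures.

18440 litres

Depth: 1.700 in × 25.4 = 43.18 mm.
1 mm over 1 m² is 1 L, so volume = 43.18 × 427 = 18437.86 L ≈ 18440 L.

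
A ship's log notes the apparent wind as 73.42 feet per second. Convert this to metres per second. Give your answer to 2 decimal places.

1 ft/s = 0.3048 m/s, so 73.42 × 0.3048 = 22.38 m/s.

22.38 m/s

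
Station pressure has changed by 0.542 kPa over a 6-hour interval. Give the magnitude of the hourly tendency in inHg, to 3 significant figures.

0.542 kPa / 6 h × 0.2953 inHg/kPa = 0.0267 inHg/h.

0.0267 inHg per hour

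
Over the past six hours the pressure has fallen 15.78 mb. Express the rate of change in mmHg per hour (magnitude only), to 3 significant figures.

15.78 mb / 6 h × 0.750062 mmHg/mb = 1.97 mmHg/h.

1.97 mmHg per hour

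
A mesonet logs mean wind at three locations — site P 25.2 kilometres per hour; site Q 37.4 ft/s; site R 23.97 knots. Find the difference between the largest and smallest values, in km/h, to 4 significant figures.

site Q: 37.4 ft/s = 41.0383 km/h.
site R: 23.97 kt = 44.3924 km/h.
Spread: 44.3924 − 25.2000 = 19.19 km/h.

19.19 km/h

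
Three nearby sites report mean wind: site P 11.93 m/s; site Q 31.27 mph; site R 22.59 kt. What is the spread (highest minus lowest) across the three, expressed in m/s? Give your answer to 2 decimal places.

site Q: 31.27 mph = 13.9789 m/s.
site R: 22.59 kt = 11.6213 m/s.
Spread: 13.9789 − 11.6213 = 2.36 m/s.

2.36 m/s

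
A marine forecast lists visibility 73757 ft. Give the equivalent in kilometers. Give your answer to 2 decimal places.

22.48 km

1 ft = 0.0003048 km, so 73757 × 0.0003048 = 22.48 km.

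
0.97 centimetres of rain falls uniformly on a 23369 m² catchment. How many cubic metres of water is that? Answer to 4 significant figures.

Depth: 0.97 cm × 10 = 9.7 mm.
1 mm over 1 m² is 1 L, so volume = 9.7 × 23369 = 226679.3 L = 226.7 m³.

226.7 cubic metres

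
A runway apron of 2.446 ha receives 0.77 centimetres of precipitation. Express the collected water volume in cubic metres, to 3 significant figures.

188 cubic metres

Depth: 0.77 cm × 10 = 7.7 mm.
Area: 2.446 ha = 24460 m².
1 mm over 1 m² is 1 L, so volume = 7.7 × 24460 = 188342 L = 188 m³.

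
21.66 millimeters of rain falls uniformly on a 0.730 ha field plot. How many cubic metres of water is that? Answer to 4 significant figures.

158.1 cubic metres

Area: 0.730 ha = 7300 m².
1 mm over 1 m² is 1 L, so volume = 21.66 × 7300 = 158118 L = 158.1 m³.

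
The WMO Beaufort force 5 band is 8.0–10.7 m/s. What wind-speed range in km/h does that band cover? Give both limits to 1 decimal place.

8.0–10.7 m/s × 3.6 = 28.8–38.5 km/h.

28.8 to 38.5 km/h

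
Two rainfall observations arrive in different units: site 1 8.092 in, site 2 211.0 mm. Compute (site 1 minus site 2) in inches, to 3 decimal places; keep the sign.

site 2: 211.0 mm = 8.30709 in.
Difference: 8.09200 − 8.30709 = -0.215 in.

-0.215 in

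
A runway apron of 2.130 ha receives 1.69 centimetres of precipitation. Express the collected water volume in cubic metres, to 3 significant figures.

Depth: 1.69 cm × 10 = 16.9 mm.
Area: 2.130 ha = 21300 m².
1 mm over 1 m² is 1 L, so volume = 16.9 × 21300 = 359970 L = 360 m³.

360 cubic metres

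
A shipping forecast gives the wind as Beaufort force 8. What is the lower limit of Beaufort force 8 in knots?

Beaufort 8 (gale) spans 34–40 knots.

34 kt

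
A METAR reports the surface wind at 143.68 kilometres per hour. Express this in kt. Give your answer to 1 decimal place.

77.6 kt

1 km/h = 0.539957 kt, so 143.68 × 0.539957 = 77.6 kt.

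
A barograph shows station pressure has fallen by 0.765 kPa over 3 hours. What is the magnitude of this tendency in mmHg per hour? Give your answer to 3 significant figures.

1.91 mmHg per hour

0.765 kPa / 3 h × 7.50062 mmHg/kPa = 1.91 mmHg/h.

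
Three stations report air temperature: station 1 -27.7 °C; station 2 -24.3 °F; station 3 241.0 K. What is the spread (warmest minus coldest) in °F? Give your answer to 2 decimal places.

8.01 °F

station 2: -24.3 °F = -31.278 °C.
station 3: 241.0 K = -32.150 °C.
Spread: (-27.700) − (-32.150) = 4.450 °C = 8.01 °F.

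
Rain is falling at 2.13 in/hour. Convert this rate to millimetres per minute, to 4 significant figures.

2.13 in/hour × 25.4 mm/in × 0.0166667 hour/minute = 0.9017 mm/minute.

0.9017 mm/minute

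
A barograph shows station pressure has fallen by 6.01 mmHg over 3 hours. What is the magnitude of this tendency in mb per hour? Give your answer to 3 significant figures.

2.67 mb per hour

6.01 mmHg / 3 h × 1.33322 mb/mmHg = 2.67 mb/h.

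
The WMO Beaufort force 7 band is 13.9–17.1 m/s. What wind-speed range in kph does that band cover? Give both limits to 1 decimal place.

50.0 to 61.6 km/h

13.9–17.1 m/s × 3.6 = 50.0–61.6 km/h.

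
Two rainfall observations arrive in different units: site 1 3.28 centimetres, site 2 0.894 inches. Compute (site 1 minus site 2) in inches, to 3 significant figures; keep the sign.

site 1: 3.28 cm = 1.29134 in.
Difference: 1.29134 − 0.89400 = 0.397 in.

0.397 in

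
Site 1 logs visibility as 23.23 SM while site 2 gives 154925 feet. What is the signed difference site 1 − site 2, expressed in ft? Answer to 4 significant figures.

-32270 ft

site 1: 23.23 SM = 122654.40 ft.
Difference: 122654.40 − 154925.00 = -32270 ft.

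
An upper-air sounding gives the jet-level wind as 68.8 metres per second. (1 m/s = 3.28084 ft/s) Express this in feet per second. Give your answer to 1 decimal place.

1 m/s = 3.28084 ft/s, so 68.8 × 3.28084 = 225.7 ft/s.

225.7 ft/s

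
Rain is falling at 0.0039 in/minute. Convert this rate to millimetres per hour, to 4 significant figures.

0.0039 in/minute × 25.4 mm/in × 60 minute/hour = 5.944 mm/hour.

5.944 mm/hour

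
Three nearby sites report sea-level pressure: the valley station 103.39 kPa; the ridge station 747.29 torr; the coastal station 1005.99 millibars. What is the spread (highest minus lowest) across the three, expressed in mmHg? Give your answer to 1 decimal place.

the valley station: 103.39 kPa = 775.489 mmHg.
the coastal station: 1005.99 mb = 754.554 mmHg.
Spread: 775.489 − 747.290 = 28.2 mmHg.

28.2 mmHg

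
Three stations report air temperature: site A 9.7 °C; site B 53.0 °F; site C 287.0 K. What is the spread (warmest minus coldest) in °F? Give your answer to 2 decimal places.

7.47 °F

site B: 53.0 °F = 11.667 °C.
site C: 287.0 K = 13.850 °C.
Spread: 13.850 − 9.700 = 4.150 °C = 7.47 °F.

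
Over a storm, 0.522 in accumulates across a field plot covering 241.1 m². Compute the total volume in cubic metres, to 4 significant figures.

3.197 cubic metres

Depth: 0.522 in × 25.4 = 13.2588 mm.
1 mm over 1 m² is 1 L, so volume = 13.2588 × 241.1 = 3196.6967 L = 3.197 m³.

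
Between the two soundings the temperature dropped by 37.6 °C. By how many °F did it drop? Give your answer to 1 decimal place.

67.7 °F

A change of 1 °C equals a change of 1.8 °F: Δ°F = 37.6 × 1.8 = 67.7 °F.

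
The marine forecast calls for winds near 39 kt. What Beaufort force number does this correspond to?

39 kt lies in the Beaufort 8 band (gale, 34–40 kt).

Beaufort force 8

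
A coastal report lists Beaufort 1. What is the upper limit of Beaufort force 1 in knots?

3 kt

Beaufort 1 (light air) spans 1–3 knots.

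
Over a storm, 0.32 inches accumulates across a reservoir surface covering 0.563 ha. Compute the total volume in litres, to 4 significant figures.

Depth: 0.32 in × 25.4 = 8.128 mm.
Area: 0.563 ha = 5630 m².
1 mm over 1 m² is 1 L, so volume = 8.128 × 5630 = 45760.64 L ≈ 45760 L.

45760 litres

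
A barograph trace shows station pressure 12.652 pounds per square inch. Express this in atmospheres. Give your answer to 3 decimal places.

0.861 atm

1 psi = 0.068046 atm, so 12.652 × 0.068046 = 0.861 atm.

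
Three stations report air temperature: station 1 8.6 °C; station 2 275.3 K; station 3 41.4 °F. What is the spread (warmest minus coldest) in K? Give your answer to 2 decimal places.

6.45 K

station 2: 275.3 K = 2.150 °C.
station 3: 41.4 °F = 5.222 °C.
Spread: 8.600 − 2.150 = 6.450 °C.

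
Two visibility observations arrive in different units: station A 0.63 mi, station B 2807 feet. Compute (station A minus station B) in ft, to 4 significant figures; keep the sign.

station A: 0.63 SM = 3326.400 ft.
Difference: 3326.400 − 2807.000 = 519.4 ft.

519.4 ft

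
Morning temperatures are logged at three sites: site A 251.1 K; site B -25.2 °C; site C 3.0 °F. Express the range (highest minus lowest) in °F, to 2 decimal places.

16.36 °F

site A: 251.1 K = -22.050 °C.
site C: 3.0 °F = -16.111 °C.
Spread: (-16.111) − (-25.200) = 9.089 °C = 16.36 °F.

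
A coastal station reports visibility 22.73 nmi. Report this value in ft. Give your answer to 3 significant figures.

1 nmi = 6076.12 ft, so 22.73 × 6076.12 = 138000 ft.

138000 ft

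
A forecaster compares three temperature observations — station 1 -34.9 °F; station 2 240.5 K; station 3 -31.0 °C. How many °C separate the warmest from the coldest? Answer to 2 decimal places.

6.17 °C

station 1: -34.9 °F = -37.167 °C.
station 2: 240.5 K = -32.650 °C.
Spread: (-31.000) − (-37.167) = 6.167 °C.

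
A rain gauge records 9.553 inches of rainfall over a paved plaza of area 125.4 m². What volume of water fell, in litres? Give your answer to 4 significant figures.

30430 litres

Depth: 9.553 in × 25.4 = 242.6462 mm.
1 mm over 1 m² is 1 L, so volume = 242.6462 × 125.4 = 30427.833 L ≈ 30430 L.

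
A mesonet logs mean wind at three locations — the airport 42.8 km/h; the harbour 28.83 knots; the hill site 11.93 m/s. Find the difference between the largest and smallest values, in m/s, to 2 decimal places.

2.94 m/s

the airport: 42.8 km/h = 11.8889 m/s.
the harbour: 28.83 kt = 14.8314 m/s.
Spread: 14.8314 − 11.8889 = 2.94 m/s.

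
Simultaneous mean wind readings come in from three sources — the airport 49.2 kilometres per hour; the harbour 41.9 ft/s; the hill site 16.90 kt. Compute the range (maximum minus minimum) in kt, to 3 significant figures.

the airport: 49.2 km/h = 26.5659 kt.
the harbour: 41.9 ft/s = 24.8251 kt.
Spread: 26.5659 − 16.9000 = 9.67 kt.

9.67 kt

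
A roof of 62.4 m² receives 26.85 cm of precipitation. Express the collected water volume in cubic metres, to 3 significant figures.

Depth: 26.85 cm × 10 = 268.5 mm.
1 mm over 1 m² is 1 L, so volume = 268.5 × 62.4 = 16754.4 L = 16.8 m³.

16.8 cubic metres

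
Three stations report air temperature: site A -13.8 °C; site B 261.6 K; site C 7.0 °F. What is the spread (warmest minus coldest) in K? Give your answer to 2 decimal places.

2.34 K

site B: 261.6 K = -11.550 °C.
site C: 7.0 °F = -13.889 °C.
Spread: (-11.550) − (-13.889) = 2.339 °C.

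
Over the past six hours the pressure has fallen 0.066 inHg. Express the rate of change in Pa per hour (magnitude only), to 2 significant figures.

0.066 inHg / 6 h × 3386.39 Pa/inHg = 37 Pa/h.

37 Pa per hour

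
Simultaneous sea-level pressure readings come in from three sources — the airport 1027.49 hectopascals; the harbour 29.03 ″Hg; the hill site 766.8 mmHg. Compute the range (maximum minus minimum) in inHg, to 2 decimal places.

the airport: 1027.49 hPa = 30.3418 inHg.
the hill site: 766.8 mmHg = 30.1890 inHg.
Spread: 30.3418 − 29.0300 = 1.31 inHg.

1.31 inHg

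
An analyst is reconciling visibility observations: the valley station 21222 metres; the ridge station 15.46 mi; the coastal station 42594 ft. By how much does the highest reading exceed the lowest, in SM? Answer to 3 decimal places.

7.393 SM

the valley station: 21222 m = 13.18674 SM.
the coastal station: 42594 ft = 8.06705 SM.
Spread: 15.46000 − 8.06705 = 7.393 SM.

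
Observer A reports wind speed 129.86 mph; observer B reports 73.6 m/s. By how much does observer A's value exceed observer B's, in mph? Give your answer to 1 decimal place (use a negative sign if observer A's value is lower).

-34.8 mph

observer B: 73.6 m/s = 164.639 mph.
Difference: 129.860 − 164.639 = -34.8 mph.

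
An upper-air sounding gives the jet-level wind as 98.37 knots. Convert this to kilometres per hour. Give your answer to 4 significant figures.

182.2 km/h

1 kt = 1.852 km/h, so 98.37 × 1.852 = 182.2 km/h.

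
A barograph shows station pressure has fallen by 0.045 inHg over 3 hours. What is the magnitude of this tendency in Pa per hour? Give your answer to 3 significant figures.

0.045 inHg / 3 h × 3386.39 Pa/inHg = 50.8 Pa/h.

50.8 Pa per hour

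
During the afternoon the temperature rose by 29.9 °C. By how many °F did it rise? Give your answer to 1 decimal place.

53.8 °F

For a temperature change the 32° offset cancels: Δ°F = 29.9 × 1.8 = 53.8 °F.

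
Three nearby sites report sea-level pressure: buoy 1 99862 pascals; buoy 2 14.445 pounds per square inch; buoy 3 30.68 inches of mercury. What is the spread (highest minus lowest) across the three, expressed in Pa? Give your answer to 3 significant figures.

4300 Pa

buoy 2: 14.445 psi = 99594.77 Pa.
buoy 3: 30.68 inHg = 103894.41 Pa.
Spread: 103894.41 − 99594.77 = 4300 Pa.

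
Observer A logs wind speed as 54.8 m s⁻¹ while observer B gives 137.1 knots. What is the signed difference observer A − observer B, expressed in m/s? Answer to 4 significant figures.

-15.73 m/s

observer B: 137.1 kt = 70.5303 m/s.
Difference: 54.8000 − 70.5303 = -15.73 m/s.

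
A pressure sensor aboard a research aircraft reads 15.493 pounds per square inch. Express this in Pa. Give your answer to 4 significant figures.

1 psi = 6894.76 Pa, so 15.493 × 6894.76 = 106800 Pa.

106800 Pa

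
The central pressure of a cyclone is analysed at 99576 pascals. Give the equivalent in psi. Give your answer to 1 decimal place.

14.4 psi

1 Pa = 0.000145038 psi, so 99576 × 0.000145038 = 14.4 psi.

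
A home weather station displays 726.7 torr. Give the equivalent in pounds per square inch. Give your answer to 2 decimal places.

14.05 psi

1 mmHg = 0.0193368 psi, so 726.7 × 0.0193368 = 14.05 psi.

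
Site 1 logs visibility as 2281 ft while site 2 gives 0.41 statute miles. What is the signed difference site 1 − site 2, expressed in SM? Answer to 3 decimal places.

0.022 SM

site 1: 2281 ft = 0.43201 SM.
Difference: 0.43201 − 0.41000 = 0.022 SM.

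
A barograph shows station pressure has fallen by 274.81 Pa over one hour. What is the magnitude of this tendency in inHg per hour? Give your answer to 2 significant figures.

0.081 inHg per hour

274.81 Pa / 1 h × 0.0002953 inHg/Pa = 0.081 inHg/h.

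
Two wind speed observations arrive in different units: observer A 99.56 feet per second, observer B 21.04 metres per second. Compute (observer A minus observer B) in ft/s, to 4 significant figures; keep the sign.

30.53 ft/s

observer B: 21.04 m/s = 69.0289 ft/s.
Difference: 99.5600 − 69.0289 = 30.53 ft/s.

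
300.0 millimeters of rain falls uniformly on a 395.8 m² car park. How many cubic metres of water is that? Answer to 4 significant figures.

118.7 cubic metres

1 mm over 1 m² is 1 L, so volume = 300 × 395.8 = 118740 L = 118.7 m³.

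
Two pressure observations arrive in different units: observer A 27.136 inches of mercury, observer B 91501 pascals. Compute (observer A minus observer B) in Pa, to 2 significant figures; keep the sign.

observer A: 27.136 inHg = 91893.05 Pa.
Difference: 91893.05 − 91501.00 = 390 Pa.

390 Pa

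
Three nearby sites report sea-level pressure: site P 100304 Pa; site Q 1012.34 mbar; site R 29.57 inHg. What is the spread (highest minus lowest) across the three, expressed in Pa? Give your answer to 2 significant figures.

site Q: 1012.34 mb = 101234.00 Pa.
site R: 29.57 inHg = 100135.52 Pa.
Spread: 101234.00 − 100135.52 = 1100 Pa.

1100 Pa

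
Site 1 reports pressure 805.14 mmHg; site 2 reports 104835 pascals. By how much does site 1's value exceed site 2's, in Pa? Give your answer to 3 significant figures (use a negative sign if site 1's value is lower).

2510 Pa

site 1: 805.14 mmHg = 107343.19 Pa.
Difference: 107343.19 − 104835.00 = 2510 Pa.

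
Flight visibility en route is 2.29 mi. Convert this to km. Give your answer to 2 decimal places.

1 SM = 1.60934 km, so 2.29 × 1.60934 = 3.69 km.

3.69 km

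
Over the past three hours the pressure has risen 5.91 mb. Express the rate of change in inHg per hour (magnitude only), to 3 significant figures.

0.0582 inHg per hour

5.91 mb / 3 h × 0.02953 inHg/mb = 0.0582 inHg/h.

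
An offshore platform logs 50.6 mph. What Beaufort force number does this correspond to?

50.6 mph = 22.6 m/s, which is Beaufort 9 (strong gale, 20.8–24.4 m/s).

Beaufort force 9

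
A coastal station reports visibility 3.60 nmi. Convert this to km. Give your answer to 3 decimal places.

6.667 km

1 nmi = 1.852 km, so 3.60 × 1.852 = 6.667 km.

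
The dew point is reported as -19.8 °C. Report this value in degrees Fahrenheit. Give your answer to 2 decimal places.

°F = °C × 9/5 + 32 = -19.8 × 1.8 + 32 = -3.64 °F.

-3.64 °F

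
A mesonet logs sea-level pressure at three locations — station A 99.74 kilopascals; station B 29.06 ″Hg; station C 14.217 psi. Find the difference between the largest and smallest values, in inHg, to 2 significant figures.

0.51 inHg

station A: 99.74 kPa = 29.4532 inHg.
station C: 14.217 psi = 28.9461 inHg.
Spread: 29.4532 − 28.9461 = 0.51 inHg.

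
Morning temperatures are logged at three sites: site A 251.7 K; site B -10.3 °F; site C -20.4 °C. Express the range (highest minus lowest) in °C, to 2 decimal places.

site A: 251.7 K = -21.450 °C.
site B: -10.3 °F = -23.500 °C.
Spread: (-20.400) − (-23.500) = 3.100 °C.

3.10 °C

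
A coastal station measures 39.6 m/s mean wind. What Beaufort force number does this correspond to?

39.6 m/s lies in the Beaufort 12 band (hurricane force, ≥32.7 m/s).

Beaufort force 12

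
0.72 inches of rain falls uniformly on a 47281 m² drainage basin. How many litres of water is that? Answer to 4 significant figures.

Depth: 0.72 in × 25.4 = 18.288 mm.
1 mm over 1 m² is 1 L, so volume = 18.288 × 47281 = 864674.93 L ≈ 864700 L.

864700 litres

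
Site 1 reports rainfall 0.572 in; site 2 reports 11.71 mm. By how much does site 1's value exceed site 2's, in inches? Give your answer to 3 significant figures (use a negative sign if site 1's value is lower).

site 2: 11.71 mm = 0.46102 in.
Difference: 0.57200 − 0.46102 = 0.111 in.

0.111 in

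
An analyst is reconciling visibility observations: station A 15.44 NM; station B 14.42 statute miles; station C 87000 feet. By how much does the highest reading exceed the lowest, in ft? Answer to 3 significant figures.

17700 ft

station A: 15.44 nmi = 93815.22 ft.
station B: 14.42 SM = 76137.60 ft.
Spread: 93815.22 − 76137.60 = 17700 ft.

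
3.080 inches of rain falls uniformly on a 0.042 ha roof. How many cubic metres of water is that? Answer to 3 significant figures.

Depth: 3.080 in × 25.4 = 78.232 mm.
Area: 0.042 ha = 420 m².
1 mm over 1 m² is 1 L, so volume = 78.232 × 420 = 32857.44 L = 32.9 m³.

32.9 cubic metres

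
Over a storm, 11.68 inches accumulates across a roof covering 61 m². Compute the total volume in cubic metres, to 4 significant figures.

18.10 cubic metres

Depth: 11.68 in × 25.4 = 296.672 mm.
1 mm over 1 m² is 1 L, so volume = 296.672 × 61 = 18096.992 L = 18.10 m³.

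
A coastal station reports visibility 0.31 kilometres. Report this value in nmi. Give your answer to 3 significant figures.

1 km = 0.539957 nmi, so 0.31 × 0.539957 = 0.167 nmi.

0.167 nmi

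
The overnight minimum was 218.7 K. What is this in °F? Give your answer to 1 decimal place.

-66.0 °F

First to °C: -54.45 °C.
Then to °F: -66.0 °F.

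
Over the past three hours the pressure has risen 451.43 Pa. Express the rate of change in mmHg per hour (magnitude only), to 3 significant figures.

1.13 mmHg per hour

451.43 Pa / 3 h × 0.00750062 mmHg/Pa = 1.13 mmHg/h.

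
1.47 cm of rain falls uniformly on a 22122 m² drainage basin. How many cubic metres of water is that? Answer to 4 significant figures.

325.2 cubic metres

Depth: 1.47 cm × 10 = 14.7 mm.
1 mm over 1 m² is 1 L, so volume = 14.7 × 22122 = 325193.4 L = 325.2 m³.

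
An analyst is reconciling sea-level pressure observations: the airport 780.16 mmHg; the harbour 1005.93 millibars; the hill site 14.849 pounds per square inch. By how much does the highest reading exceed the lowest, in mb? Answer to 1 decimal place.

34.2 mb

the airport: 780.16 mmHg = 1040.128 mb.
the hill site: 14.849 psi = 1023.803 mb.
Spread: 1040.128 − 1005.930 = 34.2 mb.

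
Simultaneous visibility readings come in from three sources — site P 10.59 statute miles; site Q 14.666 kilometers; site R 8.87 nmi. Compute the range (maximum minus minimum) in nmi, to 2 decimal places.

1.28 nmi

site P: 10.59 SM = 9.2025 nmi.
site Q: 14.666 km = 7.9190 nmi.
Spread: 9.2025 − 7.9190 = 1.28 nmi.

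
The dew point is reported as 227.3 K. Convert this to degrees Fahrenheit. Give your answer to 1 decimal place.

First to °C: -45.85 °C.
Then to °F: -50.5 °F.

-50.5 °F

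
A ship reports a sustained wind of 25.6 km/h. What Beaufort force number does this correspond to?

Beaufort force 4

25.6 km/h = 7.1 m/s, which is Beaufort 4 (moderate breeze, 5.5–7.9 m/s).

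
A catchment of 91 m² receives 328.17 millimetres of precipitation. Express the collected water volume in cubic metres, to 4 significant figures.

1 mm over 1 m² is 1 L, so volume = 328.17 × 91 = 29863.47 L = 29.86 m³.

29.86 cubic metres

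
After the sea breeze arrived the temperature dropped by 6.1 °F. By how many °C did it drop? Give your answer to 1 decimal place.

3.4 °C

A change of 1 °C equals a change of 1.8 °F: Δ°C = 6.1 × 0.5556 = 3.4 °C.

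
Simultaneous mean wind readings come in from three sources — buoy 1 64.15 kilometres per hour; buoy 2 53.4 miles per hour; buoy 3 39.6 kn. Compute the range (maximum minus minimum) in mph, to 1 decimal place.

buoy 1: 64.15 km/h = 39.861 mph.
buoy 3: 39.6 kt = 45.571 mph.
Spread: 53.400 − 39.861 = 13.5 mph.

13.5 mph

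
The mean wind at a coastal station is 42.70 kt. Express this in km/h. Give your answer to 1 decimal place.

1 kt = 1.852 km/h, so 42.70 × 1.852 = 79.1 km/h.

79.1 km/h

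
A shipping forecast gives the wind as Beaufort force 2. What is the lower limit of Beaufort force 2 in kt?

Beaufort 2 (light breeze) spans 4–6 knots.

4 kt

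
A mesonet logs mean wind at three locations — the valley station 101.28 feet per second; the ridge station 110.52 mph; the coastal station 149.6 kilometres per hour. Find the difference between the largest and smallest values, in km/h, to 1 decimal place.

the valley station: 101.28 ft/s = 111.133 km/h.
the ridge station: 110.52 mph = 177.865 km/h.
Spread: 177.865 − 111.133 = 66.7 km/h.

66.7 km/h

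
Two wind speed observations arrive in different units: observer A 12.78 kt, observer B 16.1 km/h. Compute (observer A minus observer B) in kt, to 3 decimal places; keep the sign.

observer B: 16.1 km/h = 8.69330 kt.
Difference: 12.78000 − 8.69330 = 4.087 kt.

4.087 kt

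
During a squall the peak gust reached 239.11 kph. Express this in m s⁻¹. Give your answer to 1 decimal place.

1 km/h = 0.277778 m/s, so 239.11 × 0.277778 = 66.4 m/s.

66.4 m/s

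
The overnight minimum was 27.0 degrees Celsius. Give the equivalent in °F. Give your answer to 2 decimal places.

°F = °C × 9/5 + 32 = 27.0 × 1.8 + 32 = 80.60 °F.

80.60 °F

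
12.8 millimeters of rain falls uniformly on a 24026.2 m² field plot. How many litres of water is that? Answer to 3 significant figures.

308000 litres

1 mm over 1 m² is 1 L, so volume = 12.8 × 24026.2 = 307535.36 L ≈ 308000 L.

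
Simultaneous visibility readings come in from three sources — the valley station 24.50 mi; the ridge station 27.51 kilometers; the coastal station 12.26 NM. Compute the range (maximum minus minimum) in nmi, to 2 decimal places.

9.03 nmi

the valley station: 24.50 SM = 21.2899 nmi.
the ridge station: 27.51 km = 14.8542 nmi.
Spread: 21.2899 − 12.2600 = 9.03 nmi.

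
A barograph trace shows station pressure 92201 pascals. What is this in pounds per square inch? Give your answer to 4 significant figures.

13.37 psi

1 Pa = 0.000145038 psi, so 92201 × 0.000145038 = 13.37 psi.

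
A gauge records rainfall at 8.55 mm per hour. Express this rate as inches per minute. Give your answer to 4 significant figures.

0.005610 in/minute

8.55 mm/hour × 0.0393701 in/mm × 0.0166667 hour/minute = 0.005610 in/minute.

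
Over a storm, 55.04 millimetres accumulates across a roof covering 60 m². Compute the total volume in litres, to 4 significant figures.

3302 litres

1 mm over 1 m² is 1 L, so volume = 55.04 × 60 = 3302.4 L ≈ 3302 L.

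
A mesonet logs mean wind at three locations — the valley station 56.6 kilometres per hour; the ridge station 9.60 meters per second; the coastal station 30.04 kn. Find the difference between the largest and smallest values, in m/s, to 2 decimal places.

the valley station: 56.6 km/h = 15.7222 m/s.
the coastal station: 30.04 kt = 15.4539 m/s.
Spread: 15.7222 − 9.6000 = 6.12 m/s.

6.12 m/s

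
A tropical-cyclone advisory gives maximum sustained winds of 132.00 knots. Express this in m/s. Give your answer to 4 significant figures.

1 kt = 0.514444 m/s, so 132.00 × 0.514444 = 67.91 m/s.

67.91 m/s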